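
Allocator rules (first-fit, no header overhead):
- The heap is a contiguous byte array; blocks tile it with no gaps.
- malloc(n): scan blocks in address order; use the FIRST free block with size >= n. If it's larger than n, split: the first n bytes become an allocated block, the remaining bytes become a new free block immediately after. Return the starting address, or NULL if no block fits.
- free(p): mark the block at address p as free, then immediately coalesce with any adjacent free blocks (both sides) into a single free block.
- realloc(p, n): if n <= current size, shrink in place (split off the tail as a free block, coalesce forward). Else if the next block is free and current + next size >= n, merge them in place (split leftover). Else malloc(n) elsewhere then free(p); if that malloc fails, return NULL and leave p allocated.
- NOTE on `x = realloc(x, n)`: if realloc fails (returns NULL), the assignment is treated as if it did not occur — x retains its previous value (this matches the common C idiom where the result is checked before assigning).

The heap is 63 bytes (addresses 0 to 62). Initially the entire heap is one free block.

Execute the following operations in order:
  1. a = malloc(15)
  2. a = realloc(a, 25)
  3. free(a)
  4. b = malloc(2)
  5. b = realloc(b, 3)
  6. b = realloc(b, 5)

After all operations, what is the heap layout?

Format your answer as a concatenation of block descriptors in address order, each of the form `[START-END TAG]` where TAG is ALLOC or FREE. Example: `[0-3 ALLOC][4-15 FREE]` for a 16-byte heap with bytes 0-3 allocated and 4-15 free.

Op 1: a = malloc(15) -> a = 0; heap: [0-14 ALLOC][15-62 FREE]
Op 2: a = realloc(a, 25) -> a = 0; heap: [0-24 ALLOC][25-62 FREE]
Op 3: free(a) -> (freed a); heap: [0-62 FREE]
Op 4: b = malloc(2) -> b = 0; heap: [0-1 ALLOC][2-62 FREE]
Op 5: b = realloc(b, 3) -> b = 0; heap: [0-2 ALLOC][3-62 FREE]
Op 6: b = realloc(b, 5) -> b = 0; heap: [0-4 ALLOC][5-62 FREE]

Answer: [0-4 ALLOC][5-62 FREE]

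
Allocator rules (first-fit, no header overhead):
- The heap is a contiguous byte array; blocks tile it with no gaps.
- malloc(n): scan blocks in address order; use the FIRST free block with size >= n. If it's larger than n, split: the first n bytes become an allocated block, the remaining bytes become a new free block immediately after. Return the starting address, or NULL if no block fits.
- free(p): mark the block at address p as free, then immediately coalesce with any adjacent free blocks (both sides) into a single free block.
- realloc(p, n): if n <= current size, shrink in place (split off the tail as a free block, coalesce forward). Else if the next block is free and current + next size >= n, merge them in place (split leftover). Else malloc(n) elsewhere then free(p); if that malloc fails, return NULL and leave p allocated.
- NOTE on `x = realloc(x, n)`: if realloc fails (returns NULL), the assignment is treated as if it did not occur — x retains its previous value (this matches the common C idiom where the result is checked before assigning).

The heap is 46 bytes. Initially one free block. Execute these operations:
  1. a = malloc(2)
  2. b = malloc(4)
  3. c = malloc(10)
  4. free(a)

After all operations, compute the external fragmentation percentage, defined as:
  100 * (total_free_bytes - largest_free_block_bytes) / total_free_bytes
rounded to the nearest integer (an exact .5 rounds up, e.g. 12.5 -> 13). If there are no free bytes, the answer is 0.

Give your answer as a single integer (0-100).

Op 1: a = malloc(2) -> a = 0; heap: [0-1 ALLOC][2-45 FREE]
Op 2: b = malloc(4) -> b = 2; heap: [0-1 ALLOC][2-5 ALLOC][6-45 FREE]
Op 3: c = malloc(10) -> c = 6; heap: [0-1 ALLOC][2-5 ALLOC][6-15 ALLOC][16-45 FREE]
Op 4: free(a) -> (freed a); heap: [0-1 FREE][2-5 ALLOC][6-15 ALLOC][16-45 FREE]
Free blocks: [2 30] total_free=32 largest=30 -> 100*(32-30)/32 = 200/32 = 6.25 -> rounds to 6

Answer: 6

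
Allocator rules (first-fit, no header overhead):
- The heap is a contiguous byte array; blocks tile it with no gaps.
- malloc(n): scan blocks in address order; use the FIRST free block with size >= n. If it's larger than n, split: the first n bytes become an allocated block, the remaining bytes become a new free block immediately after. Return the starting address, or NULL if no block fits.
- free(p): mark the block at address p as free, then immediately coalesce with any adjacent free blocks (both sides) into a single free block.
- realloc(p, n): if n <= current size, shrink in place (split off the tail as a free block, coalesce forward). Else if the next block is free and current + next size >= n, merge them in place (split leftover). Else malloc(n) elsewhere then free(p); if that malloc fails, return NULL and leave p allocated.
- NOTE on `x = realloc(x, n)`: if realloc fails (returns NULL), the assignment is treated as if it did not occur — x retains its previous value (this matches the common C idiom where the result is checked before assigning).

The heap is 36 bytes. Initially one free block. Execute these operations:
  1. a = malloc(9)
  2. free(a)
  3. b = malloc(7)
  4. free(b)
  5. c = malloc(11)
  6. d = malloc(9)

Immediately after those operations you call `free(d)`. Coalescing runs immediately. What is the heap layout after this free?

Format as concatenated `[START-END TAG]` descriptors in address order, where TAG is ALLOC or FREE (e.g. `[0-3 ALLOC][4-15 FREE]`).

Answer: [0-10 ALLOC][11-35 FREE]

Derivation:
Op 1: a = malloc(9) -> a = 0; heap: [0-8 ALLOC][9-35 FREE]
Op 2: free(a) -> (freed a); heap: [0-35 FREE]
Op 3: b = malloc(7) -> b = 0; heap: [0-6 ALLOC][7-35 FREE]
Op 4: free(b) -> (freed b); heap: [0-35 FREE]
Op 5: c = malloc(11) -> c = 0; heap: [0-10 ALLOC][11-35 FREE]
Op 6: d = malloc(9) -> d = 11; heap: [0-10 ALLOC][11-19 ALLOC][20-35 FREE]
free(d): d = 11 -> block [11-19 ALLOC]; mark free, coalesce with adjacent free neighbors -> [0-10 ALLOC][11-35 FREE]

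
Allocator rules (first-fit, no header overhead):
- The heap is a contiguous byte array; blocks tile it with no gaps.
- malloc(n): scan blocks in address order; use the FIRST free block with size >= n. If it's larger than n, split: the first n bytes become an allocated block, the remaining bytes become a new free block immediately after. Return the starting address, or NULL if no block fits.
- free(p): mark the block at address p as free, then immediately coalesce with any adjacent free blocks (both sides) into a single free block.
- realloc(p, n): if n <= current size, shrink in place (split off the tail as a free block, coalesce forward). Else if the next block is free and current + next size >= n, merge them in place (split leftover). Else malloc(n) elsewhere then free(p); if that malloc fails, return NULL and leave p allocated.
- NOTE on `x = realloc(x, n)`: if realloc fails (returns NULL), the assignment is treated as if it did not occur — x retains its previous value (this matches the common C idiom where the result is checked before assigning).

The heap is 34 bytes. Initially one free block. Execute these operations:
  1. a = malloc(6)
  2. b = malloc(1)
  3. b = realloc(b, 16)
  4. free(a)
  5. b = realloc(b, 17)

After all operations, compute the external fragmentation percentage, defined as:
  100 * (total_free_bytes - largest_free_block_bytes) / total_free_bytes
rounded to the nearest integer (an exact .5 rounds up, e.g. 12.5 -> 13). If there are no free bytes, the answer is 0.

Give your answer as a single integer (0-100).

Op 1: a = malloc(6) -> a = 0; heap: [0-5 ALLOC][6-33 FREE]
Op 2: b = malloc(1) -> b = 6; heap: [0-5 ALLOC][6-6 ALLOC][7-33 FREE]
Op 3: b = realloc(b, 16) -> b = 6; heap: [0-5 ALLOC][6-21 ALLOC][22-33 FREE]
Op 4: free(a) -> (freed a); heap: [0-5 FREE][6-21 ALLOC][22-33 FREE]
Op 5: b = realloc(b, 17) -> b = 6; heap: [0-5 FREE][6-22 ALLOC][23-33 FREE]
Free blocks: [6 11] total_free=17 largest=11 -> 100*(17-11)/17 = 600/17 ≈ 35.294 -> rounds to 35

Answer: 35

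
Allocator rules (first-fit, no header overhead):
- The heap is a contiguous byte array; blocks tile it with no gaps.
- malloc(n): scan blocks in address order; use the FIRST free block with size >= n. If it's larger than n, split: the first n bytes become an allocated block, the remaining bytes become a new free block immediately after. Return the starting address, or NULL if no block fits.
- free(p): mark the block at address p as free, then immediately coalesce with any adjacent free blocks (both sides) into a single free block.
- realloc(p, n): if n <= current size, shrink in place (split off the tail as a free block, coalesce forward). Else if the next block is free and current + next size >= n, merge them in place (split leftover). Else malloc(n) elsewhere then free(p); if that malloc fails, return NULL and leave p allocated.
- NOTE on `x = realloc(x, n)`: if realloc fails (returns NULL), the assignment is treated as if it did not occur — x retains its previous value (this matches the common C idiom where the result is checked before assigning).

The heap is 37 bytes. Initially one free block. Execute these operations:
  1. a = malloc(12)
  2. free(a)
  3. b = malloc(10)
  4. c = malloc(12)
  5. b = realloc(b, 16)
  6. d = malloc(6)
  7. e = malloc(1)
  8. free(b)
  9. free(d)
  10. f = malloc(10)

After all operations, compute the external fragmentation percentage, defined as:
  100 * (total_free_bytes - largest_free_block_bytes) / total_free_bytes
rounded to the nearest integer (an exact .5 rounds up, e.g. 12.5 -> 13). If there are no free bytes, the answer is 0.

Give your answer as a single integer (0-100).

Op 1: a = malloc(12) -> a = 0; heap: [0-11 ALLOC][12-36 FREE]
Op 2: free(a) -> (freed a); heap: [0-36 FREE]
Op 3: b = malloc(10) -> b = 0; heap: [0-9 ALLOC][10-36 FREE]
Op 4: c = malloc(12) -> c = 10; heap: [0-9 ALLOC][10-21 ALLOC][22-36 FREE]
Op 5: b = realloc(b, 16) -> NULL (b unchanged); heap: [0-9 ALLOC][10-21 ALLOC][22-36 FREE]
Op 6: d = malloc(6) -> d = 22; heap: [0-9 ALLOC][10-21 ALLOC][22-27 ALLOC][28-36 FREE]
Op 7: e = malloc(1) -> e = 28; heap: [0-9 ALLOC][10-21 ALLOC][22-27 ALLOC][28-28 ALLOC][29-36 FREE]
Op 8: free(b) -> (freed b); heap: [0-9 FREE][10-21 ALLOC][22-27 ALLOC][28-28 ALLOC][29-36 FREE]
Op 9: free(d) -> (freed d); heap: [0-9 FREE][10-21 ALLOC][22-27 FREE][28-28 ALLOC][29-36 FREE]
Op 10: f = malloc(10) -> f = 0; heap: [0-9 ALLOC][10-21 ALLOC][22-27 FREE][28-28 ALLOC][29-36 FREE]
Free blocks: [6 8] total_free=14 largest=8 -> 100*(14-8)/14 = 600/14 ≈ 42.857 -> rounds to 43

Answer: 43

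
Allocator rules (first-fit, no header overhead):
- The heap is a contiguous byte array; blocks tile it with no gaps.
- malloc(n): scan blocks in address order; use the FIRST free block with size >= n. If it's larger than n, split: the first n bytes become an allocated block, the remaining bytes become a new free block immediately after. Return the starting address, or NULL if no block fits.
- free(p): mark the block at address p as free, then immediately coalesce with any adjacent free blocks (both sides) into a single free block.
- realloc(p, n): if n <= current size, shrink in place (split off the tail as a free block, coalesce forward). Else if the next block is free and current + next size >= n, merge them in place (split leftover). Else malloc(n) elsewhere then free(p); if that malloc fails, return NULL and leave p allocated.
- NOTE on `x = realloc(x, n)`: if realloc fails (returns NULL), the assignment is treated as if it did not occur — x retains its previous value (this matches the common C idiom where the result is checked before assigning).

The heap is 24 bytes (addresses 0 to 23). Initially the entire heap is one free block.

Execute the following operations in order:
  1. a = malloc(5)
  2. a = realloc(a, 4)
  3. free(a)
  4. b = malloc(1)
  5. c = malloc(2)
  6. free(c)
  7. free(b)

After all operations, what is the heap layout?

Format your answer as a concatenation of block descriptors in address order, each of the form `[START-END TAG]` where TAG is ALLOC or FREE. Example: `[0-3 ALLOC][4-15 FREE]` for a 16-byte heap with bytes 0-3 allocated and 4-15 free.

Answer: [0-23 FREE]

Derivation:
Op 1: a = malloc(5) -> a = 0; heap: [0-4 ALLOC][5-23 FREE]
Op 2: a = realloc(a, 4) -> a = 0; heap: [0-3 ALLOC][4-23 FREE]
Op 3: free(a) -> (freed a); heap: [0-23 FREE]
Op 4: b = malloc(1) -> b = 0; heap: [0-0 ALLOC][1-23 FREE]
Op 5: c = malloc(2) -> c = 1; heap: [0-0 ALLOC][1-2 ALLOC][3-23 FREE]
Op 6: free(c) -> (freed c); heap: [0-0 ALLOC][1-23 FREE]
Op 7: free(b) -> (freed b); heap: [0-23 FREE]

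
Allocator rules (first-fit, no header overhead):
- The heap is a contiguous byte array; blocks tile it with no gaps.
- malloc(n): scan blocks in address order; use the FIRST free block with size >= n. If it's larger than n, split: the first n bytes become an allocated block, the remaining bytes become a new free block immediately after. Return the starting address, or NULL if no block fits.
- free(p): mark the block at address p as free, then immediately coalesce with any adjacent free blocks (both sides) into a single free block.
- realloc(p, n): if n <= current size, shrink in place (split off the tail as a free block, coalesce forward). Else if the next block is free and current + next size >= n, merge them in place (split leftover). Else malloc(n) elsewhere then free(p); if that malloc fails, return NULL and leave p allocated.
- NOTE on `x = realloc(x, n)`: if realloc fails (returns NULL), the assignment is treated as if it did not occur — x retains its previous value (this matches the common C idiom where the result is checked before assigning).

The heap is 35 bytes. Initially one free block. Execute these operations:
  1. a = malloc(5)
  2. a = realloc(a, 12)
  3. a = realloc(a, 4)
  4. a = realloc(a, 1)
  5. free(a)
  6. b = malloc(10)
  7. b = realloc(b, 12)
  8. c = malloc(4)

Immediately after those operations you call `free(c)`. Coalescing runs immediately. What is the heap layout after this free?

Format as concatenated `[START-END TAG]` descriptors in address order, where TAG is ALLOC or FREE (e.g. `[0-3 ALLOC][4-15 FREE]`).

Answer: [0-11 ALLOC][12-34 FREE]

Derivation:
Op 1: a = malloc(5) -> a = 0; heap: [0-4 ALLOC][5-34 FREE]
Op 2: a = realloc(a, 12) -> a = 0; heap: [0-11 ALLOC][12-34 FREE]
Op 3: a = realloc(a, 4) -> a = 0; heap: [0-3 ALLOC][4-34 FREE]
Op 4: a = realloc(a, 1) -> a = 0; heap: [0-0 ALLOC][1-34 FREE]
Op 5: free(a) -> (freed a); heap: [0-34 FREE]
Op 6: b = malloc(10) -> b = 0; heap: [0-9 ALLOC][10-34 FREE]
Op 7: b = realloc(b, 12) -> b = 0; heap: [0-11 ALLOC][12-34 FREE]
Op 8: c = malloc(4) -> c = 12; heap: [0-11 ALLOC][12-15 ALLOC][16-34 FREE]
free(c): c = 12 -> block [12-15 ALLOC]; mark free, coalesce with adjacent free neighbors -> [0-11 ALLOC][12-34 FREE]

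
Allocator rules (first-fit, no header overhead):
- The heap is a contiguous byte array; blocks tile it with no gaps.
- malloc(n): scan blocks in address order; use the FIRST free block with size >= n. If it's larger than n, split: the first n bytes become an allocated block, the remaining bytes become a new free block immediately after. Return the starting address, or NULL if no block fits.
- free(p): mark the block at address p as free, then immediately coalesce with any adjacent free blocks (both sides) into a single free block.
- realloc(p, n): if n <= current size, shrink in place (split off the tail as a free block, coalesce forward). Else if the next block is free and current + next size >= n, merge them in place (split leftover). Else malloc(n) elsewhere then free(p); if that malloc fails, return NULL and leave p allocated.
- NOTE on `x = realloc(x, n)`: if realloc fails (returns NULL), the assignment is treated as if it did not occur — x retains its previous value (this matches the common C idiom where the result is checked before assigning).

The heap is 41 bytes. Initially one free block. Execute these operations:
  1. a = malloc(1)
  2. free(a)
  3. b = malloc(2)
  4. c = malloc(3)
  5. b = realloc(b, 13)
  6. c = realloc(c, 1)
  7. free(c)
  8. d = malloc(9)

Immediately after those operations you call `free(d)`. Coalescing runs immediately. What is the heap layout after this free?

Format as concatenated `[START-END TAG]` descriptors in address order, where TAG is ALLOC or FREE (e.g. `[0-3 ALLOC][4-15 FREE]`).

Op 1: a = malloc(1) -> a = 0; heap: [0-0 ALLOC][1-40 FREE]
Op 2: free(a) -> (freed a); heap: [0-40 FREE]
Op 3: b = malloc(2) -> b = 0; heap: [0-1 ALLOC][2-40 FREE]
Op 4: c = malloc(3) -> c = 2; heap: [0-1 ALLOC][2-4 ALLOC][5-40 FREE]
Op 5: b = realloc(b, 13) -> b = 5; heap: [0-1 FREE][2-4 ALLOC][5-17 ALLOC][18-40 FREE]
Op 6: c = realloc(c, 1) -> c = 2; heap: [0-1 FREE][2-2 ALLOC][3-4 FREE][5-17 ALLOC][18-40 FREE]
Op 7: free(c) -> (freed c); heap: [0-4 FREE][5-17 ALLOC][18-40 FREE]
Op 8: d = malloc(9) -> d = 18; heap: [0-4 FREE][5-17 ALLOC][18-26 ALLOC][27-40 FREE]
free(d): d = 18 -> block [18-26 ALLOC]; mark free, coalesce with adjacent free neighbors -> [0-4 FREE][5-17 ALLOC][18-40 FREE]

Answer: [0-4 FREE][5-17 ALLOC][18-40 FREE]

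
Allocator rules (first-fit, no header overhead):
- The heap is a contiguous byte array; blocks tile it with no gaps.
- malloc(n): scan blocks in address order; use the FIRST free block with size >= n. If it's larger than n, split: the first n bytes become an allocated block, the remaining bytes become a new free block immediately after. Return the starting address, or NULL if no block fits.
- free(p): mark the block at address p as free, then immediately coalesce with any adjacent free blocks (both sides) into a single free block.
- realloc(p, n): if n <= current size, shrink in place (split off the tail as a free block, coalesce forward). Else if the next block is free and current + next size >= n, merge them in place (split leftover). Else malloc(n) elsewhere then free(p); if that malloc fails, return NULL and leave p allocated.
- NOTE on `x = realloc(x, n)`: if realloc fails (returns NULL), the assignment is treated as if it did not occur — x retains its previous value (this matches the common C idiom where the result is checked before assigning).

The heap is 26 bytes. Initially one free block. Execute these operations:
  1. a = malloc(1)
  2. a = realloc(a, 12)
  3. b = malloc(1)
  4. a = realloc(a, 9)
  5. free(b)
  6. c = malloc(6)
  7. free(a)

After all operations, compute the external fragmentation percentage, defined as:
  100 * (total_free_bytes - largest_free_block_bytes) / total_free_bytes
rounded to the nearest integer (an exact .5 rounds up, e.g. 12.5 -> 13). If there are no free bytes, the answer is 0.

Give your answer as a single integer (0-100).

Answer: 45

Derivation:
Op 1: a = malloc(1) -> a = 0; heap: [0-0 ALLOC][1-25 FREE]
Op 2: a = realloc(a, 12) -> a = 0; heap: [0-11 ALLOC][12-25 FREE]
Op 3: b = malloc(1) -> b = 12; heap: [0-11 ALLOC][12-12 ALLOC][13-25 FREE]
Op 4: a = realloc(a, 9) -> a = 0; heap: [0-8 ALLOC][9-11 FREE][12-12 ALLOC][13-25 FREE]
Op 5: free(b) -> (freed b); heap: [0-8 ALLOC][9-25 FREE]
Op 6: c = malloc(6) -> c = 9; heap: [0-8 ALLOC][9-14 ALLOC][15-25 FREE]
Op 7: free(a) -> (freed a); heap: [0-8 FREE][9-14 ALLOC][15-25 FREE]
Free blocks: [9 11] total_free=20 largest=11 -> 100*(20-11)/20 = 900/20 = 45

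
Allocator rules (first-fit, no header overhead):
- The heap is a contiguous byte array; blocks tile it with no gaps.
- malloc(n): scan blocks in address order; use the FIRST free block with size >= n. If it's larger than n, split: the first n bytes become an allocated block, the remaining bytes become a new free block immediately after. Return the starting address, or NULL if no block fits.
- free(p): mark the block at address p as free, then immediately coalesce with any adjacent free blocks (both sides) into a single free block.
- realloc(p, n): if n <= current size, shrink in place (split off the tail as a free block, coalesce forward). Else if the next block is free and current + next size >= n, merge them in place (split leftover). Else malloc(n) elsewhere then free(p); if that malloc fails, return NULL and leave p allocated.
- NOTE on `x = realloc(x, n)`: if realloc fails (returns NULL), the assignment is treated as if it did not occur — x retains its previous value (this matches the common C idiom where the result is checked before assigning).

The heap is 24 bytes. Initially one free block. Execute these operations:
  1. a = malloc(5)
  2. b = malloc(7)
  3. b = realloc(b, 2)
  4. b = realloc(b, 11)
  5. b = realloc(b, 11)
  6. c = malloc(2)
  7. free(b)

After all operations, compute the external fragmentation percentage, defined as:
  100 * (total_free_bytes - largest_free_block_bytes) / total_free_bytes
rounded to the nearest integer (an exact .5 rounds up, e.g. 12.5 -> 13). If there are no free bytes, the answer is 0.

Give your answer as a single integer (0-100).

Op 1: a = malloc(5) -> a = 0; heap: [0-4 ALLOC][5-23 FREE]
Op 2: b = malloc(7) -> b = 5; heap: [0-4 ALLOC][5-11 ALLOC][12-23 FREE]
Op 3: b = realloc(b, 2) -> b = 5; heap: [0-4 ALLOC][5-6 ALLOC][7-23 FREE]
Op 4: b = realloc(b, 11) -> b = 5; heap: [0-4 ALLOC][5-15 ALLOC][16-23 FREE]
Op 5: b = realloc(b, 11) -> b = 5; heap: [0-4 ALLOC][5-15 ALLOC][16-23 FREE]
Op 6: c = malloc(2) -> c = 16; heap: [0-4 ALLOC][5-15 ALLOC][16-17 ALLOC][18-23 FREE]
Op 7: free(b) -> (freed b); heap: [0-4 ALLOC][5-15 FREE][16-17 ALLOC][18-23 FREE]
Free blocks: [11 6] total_free=17 largest=11 -> 100*(17-11)/17 = 600/17 ≈ 35.294 -> rounds to 35

Answer: 35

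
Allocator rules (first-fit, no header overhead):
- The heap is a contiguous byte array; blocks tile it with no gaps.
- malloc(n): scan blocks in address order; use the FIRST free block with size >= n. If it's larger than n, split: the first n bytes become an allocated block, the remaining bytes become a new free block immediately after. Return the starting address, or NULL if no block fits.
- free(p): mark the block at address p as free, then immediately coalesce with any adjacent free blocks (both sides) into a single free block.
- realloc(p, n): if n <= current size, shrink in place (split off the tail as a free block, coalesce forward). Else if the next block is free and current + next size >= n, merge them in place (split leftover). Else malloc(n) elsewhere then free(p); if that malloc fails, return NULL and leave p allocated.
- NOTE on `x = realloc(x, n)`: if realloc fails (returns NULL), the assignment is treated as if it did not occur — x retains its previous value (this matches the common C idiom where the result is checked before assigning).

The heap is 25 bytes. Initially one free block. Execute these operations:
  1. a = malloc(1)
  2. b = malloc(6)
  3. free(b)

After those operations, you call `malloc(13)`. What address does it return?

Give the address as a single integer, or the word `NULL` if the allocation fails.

Answer: 1

Derivation:
Op 1: a = malloc(1) -> a = 0; heap: [0-0 ALLOC][1-24 FREE]
Op 2: b = malloc(6) -> b = 1; heap: [0-0 ALLOC][1-6 ALLOC][7-24 FREE]
Op 3: free(b) -> (freed b); heap: [0-0 ALLOC][1-24 FREE]
malloc(13): first-fit scan over [0-0 ALLOC][1-24 FREE] -> 1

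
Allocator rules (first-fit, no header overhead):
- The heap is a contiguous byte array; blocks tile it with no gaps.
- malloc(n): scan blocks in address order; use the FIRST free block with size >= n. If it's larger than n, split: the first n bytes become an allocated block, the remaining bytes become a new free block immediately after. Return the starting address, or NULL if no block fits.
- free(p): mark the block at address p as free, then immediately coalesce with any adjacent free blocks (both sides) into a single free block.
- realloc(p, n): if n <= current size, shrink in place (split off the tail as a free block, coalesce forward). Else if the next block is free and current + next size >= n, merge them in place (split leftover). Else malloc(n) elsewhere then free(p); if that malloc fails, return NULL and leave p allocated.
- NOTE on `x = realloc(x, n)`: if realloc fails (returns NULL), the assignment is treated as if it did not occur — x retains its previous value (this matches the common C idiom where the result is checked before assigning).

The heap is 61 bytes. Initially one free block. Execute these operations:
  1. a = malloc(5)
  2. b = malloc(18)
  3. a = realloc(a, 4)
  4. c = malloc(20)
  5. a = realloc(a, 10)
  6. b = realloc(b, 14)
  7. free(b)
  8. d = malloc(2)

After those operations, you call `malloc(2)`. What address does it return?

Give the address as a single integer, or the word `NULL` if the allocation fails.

Answer: 2

Derivation:
Op 1: a = malloc(5) -> a = 0; heap: [0-4 ALLOC][5-60 FREE]
Op 2: b = malloc(18) -> b = 5; heap: [0-4 ALLOC][5-22 ALLOC][23-60 FREE]
Op 3: a = realloc(a, 4) -> a = 0; heap: [0-3 ALLOC][4-4 FREE][5-22 ALLOC][23-60 FREE]
Op 4: c = malloc(20) -> c = 23; heap: [0-3 ALLOC][4-4 FREE][5-22 ALLOC][23-42 ALLOC][43-60 FREE]
Op 5: a = realloc(a, 10) -> a = 43; heap: [0-4 FREE][5-22 ALLOC][23-42 ALLOC][43-52 ALLOC][53-60 FREE]
Op 6: b = realloc(b, 14) -> b = 5; heap: [0-4 FREE][5-18 ALLOC][19-22 FREE][23-42 ALLOC][43-52 ALLOC][53-60 FREE]
Op 7: free(b) -> (freed b); heap: [0-22 FREE][23-42 ALLOC][43-52 ALLOC][53-60 FREE]
Op 8: d = malloc(2) -> d = 0; heap: [0-1 ALLOC][2-22 FREE][23-42 ALLOC][43-52 ALLOC][53-60 FREE]
malloc(2): first-fit scan over [0-1 ALLOC][2-22 FREE][23-42 ALLOC][43-52 ALLOC][53-60 FREE] -> 2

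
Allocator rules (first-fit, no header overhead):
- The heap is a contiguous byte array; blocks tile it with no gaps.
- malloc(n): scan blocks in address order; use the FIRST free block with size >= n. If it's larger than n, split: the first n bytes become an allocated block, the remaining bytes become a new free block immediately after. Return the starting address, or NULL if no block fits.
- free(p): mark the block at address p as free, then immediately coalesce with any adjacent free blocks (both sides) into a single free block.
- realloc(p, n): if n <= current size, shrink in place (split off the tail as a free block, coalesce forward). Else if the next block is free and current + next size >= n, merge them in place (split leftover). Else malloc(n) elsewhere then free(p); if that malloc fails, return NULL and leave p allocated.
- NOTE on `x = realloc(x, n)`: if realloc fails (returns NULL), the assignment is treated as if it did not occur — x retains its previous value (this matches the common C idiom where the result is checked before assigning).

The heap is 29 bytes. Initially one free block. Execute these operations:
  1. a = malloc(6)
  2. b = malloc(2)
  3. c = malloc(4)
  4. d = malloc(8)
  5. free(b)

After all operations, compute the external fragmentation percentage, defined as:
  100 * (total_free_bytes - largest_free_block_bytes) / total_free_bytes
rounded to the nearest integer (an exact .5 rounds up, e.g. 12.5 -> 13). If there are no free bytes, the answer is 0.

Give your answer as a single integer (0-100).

Op 1: a = malloc(6) -> a = 0; heap: [0-5 ALLOC][6-28 FREE]
Op 2: b = malloc(2) -> b = 6; heap: [0-5 ALLOC][6-7 ALLOC][8-28 FREE]
Op 3: c = malloc(4) -> c = 8; heap: [0-5 ALLOC][6-7 ALLOC][8-11 ALLOC][12-28 FREE]
Op 4: d = malloc(8) -> d = 12; heap: [0-5 ALLOC][6-7 ALLOC][8-11 ALLOC][12-19 ALLOC][20-28 FREE]
Op 5: free(b) -> (freed b); heap: [0-5 ALLOC][6-7 FREE][8-11 ALLOC][12-19 ALLOC][20-28 FREE]
Free blocks: [2 9] total_free=11 largest=9 -> 100*(11-9)/11 = 200/11 ≈ 18.182 -> rounds to 18

Answer: 18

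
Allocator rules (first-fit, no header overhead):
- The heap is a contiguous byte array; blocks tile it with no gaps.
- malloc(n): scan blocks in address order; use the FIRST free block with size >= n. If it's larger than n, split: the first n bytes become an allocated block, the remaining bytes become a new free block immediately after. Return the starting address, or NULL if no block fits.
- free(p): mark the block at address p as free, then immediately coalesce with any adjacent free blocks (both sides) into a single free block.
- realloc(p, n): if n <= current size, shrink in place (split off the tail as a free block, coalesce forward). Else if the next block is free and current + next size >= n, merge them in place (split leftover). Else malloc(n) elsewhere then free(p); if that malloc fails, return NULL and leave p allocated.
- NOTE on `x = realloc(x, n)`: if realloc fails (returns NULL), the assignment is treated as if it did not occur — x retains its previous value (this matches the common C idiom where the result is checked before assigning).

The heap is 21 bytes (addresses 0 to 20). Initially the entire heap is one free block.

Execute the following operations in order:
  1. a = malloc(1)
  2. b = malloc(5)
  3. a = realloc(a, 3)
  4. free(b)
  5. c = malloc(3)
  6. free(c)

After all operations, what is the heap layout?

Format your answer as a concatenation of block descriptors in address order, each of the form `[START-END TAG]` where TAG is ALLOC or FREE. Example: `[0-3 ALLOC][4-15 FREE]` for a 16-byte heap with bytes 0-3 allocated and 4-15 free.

Answer: [0-5 FREE][6-8 ALLOC][9-20 FREE]

Derivation:
Op 1: a = malloc(1) -> a = 0; heap: [0-0 ALLOC][1-20 FREE]
Op 2: b = malloc(5) -> b = 1; heap: [0-0 ALLOC][1-5 ALLOC][6-20 FREE]
Op 3: a = realloc(a, 3) -> a = 6; heap: [0-0 FREE][1-5 ALLOC][6-8 ALLOC][9-20 FREE]
Op 4: free(b) -> (freed b); heap: [0-5 FREE][6-8 ALLOC][9-20 FREE]
Op 5: c = malloc(3) -> c = 0; heap: [0-2 ALLOC][3-5 FREE][6-8 ALLOC][9-20 FREE]
Op 6: free(c) -> (freed c); heap: [0-5 FREE][6-8 ALLOC][9-20 FREE]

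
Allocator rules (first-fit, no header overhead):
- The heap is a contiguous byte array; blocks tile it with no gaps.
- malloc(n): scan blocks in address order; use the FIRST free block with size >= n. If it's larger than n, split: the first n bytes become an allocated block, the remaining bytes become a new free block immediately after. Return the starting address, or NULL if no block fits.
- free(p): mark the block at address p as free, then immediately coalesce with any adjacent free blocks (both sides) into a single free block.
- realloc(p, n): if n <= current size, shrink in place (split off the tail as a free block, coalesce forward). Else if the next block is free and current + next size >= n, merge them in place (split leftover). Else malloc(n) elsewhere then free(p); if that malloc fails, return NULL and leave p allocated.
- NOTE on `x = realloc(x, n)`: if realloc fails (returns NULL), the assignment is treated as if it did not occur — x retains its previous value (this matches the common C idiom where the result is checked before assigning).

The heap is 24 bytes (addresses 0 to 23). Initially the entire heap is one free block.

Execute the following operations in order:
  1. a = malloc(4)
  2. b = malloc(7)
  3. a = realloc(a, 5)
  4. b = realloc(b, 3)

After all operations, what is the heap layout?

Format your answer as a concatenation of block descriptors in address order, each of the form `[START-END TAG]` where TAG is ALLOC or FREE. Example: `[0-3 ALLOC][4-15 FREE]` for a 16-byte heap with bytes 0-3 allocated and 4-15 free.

Op 1: a = malloc(4) -> a = 0; heap: [0-3 ALLOC][4-23 FREE]
Op 2: b = malloc(7) -> b = 4; heap: [0-3 ALLOC][4-10 ALLOC][11-23 FREE]
Op 3: a = realloc(a, 5) -> a = 11; heap: [0-3 FREE][4-10 ALLOC][11-15 ALLOC][16-23 FREE]
Op 4: b = realloc(b, 3) -> b = 4; heap: [0-3 FREE][4-6 ALLOC][7-10 FREE][11-15 ALLOC][16-23 FREE]

Answer: [0-3 FREE][4-6 ALLOC][7-10 FREE][11-15 ALLOC][16-23 FREE]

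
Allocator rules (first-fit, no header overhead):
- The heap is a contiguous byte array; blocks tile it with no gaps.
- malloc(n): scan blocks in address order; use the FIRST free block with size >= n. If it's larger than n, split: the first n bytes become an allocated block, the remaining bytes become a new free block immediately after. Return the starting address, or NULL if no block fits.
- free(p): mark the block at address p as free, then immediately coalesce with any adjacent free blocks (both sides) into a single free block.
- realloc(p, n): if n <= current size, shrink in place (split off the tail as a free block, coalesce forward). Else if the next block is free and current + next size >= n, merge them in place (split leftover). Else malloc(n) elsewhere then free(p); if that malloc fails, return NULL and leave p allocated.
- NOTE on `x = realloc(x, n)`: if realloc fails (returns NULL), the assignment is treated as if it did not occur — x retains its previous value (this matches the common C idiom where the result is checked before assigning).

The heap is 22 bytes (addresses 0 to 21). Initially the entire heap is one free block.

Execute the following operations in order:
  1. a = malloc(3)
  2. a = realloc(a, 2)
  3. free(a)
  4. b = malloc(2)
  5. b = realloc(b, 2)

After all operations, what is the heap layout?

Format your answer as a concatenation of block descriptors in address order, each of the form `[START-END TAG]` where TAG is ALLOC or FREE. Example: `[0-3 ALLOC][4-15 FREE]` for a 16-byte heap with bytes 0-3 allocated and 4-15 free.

Answer: [0-1 ALLOC][2-21 FREE]

Derivation:
Op 1: a = malloc(3) -> a = 0; heap: [0-2 ALLOC][3-21 FREE]
Op 2: a = realloc(a, 2) -> a = 0; heap: [0-1 ALLOC][2-21 FREE]
Op 3: free(a) -> (freed a); heap: [0-21 FREE]
Op 4: b = malloc(2) -> b = 0; heap: [0-1 ALLOC][2-21 FREE]
Op 5: b = realloc(b, 2) -> b = 0; heap: [0-1 ALLOC][2-21 FREE]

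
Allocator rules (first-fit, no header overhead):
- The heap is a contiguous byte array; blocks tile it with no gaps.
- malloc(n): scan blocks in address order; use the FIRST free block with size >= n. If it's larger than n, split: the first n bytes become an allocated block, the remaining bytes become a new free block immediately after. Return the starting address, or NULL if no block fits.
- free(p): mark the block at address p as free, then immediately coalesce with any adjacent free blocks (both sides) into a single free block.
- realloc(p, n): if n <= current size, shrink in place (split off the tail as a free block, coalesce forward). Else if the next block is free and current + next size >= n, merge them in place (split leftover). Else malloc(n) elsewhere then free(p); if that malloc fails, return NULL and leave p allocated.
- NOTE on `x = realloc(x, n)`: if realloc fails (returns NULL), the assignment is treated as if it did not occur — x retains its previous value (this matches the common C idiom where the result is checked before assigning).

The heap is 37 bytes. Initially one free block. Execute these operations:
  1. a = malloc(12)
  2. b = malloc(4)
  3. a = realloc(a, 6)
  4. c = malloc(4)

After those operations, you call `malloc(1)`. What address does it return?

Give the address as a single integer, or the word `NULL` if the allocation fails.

Answer: 10

Derivation:
Op 1: a = malloc(12) -> a = 0; heap: [0-11 ALLOC][12-36 FREE]
Op 2: b = malloc(4) -> b = 12; heap: [0-11 ALLOC][12-15 ALLOC][16-36 FREE]
Op 3: a = realloc(a, 6) -> a = 0; heap: [0-5 ALLOC][6-11 FREE][12-15 ALLOC][16-36 FREE]
Op 4: c = malloc(4) -> c = 6; heap: [0-5 ALLOC][6-9 ALLOC][10-11 FREE][12-15 ALLOC][16-36 FREE]
malloc(1): first-fit scan over [0-5 ALLOC][6-9 ALLOC][10-11 FREE][12-15 ALLOC][16-36 FREE] -> 10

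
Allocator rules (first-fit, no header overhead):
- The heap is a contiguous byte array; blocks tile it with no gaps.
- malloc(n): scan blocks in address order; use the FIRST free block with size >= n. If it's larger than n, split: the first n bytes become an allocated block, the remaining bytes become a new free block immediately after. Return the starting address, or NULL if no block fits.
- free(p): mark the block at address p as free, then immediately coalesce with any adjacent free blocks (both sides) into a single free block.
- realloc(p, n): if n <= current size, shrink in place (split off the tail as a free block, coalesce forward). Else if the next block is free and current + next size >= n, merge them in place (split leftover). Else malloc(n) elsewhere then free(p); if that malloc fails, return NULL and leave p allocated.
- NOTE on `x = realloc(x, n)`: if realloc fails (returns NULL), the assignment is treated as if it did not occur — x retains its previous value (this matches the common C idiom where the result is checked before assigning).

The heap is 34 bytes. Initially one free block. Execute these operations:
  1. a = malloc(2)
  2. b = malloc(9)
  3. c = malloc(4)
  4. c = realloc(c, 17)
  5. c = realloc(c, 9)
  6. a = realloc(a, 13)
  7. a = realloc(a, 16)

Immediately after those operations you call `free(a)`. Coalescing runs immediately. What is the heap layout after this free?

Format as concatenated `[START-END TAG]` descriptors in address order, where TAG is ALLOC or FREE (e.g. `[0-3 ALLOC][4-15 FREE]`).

Op 1: a = malloc(2) -> a = 0; heap: [0-1 ALLOC][2-33 FREE]
Op 2: b = malloc(9) -> b = 2; heap: [0-1 ALLOC][2-10 ALLOC][11-33 FREE]
Op 3: c = malloc(4) -> c = 11; heap: [0-1 ALLOC][2-10 ALLOC][11-14 ALLOC][15-33 FREE]
Op 4: c = realloc(c, 17) -> c = 11; heap: [0-1 ALLOC][2-10 ALLOC][11-27 ALLOC][28-33 FREE]
Op 5: c = realloc(c, 9) -> c = 11; heap: [0-1 ALLOC][2-10 ALLOC][11-19 ALLOC][20-33 FREE]
Op 6: a = realloc(a, 13) -> a = 20; heap: [0-1 FREE][2-10 ALLOC][11-19 ALLOC][20-32 ALLOC][33-33 FREE]
Op 7: a = realloc(a, 16) -> NULL (a unchanged); heap: [0-1 FREE][2-10 ALLOC][11-19 ALLOC][20-32 ALLOC][33-33 FREE]
free(a): a = 20 -> block [20-32 ALLOC]; mark free, coalesce with adjacent free neighbors -> [0-1 FREE][2-10 ALLOC][11-19 ALLOC][20-33 FREE]

Answer: [0-1 FREE][2-10 ALLOC][11-19 ALLOC][20-33 FREE]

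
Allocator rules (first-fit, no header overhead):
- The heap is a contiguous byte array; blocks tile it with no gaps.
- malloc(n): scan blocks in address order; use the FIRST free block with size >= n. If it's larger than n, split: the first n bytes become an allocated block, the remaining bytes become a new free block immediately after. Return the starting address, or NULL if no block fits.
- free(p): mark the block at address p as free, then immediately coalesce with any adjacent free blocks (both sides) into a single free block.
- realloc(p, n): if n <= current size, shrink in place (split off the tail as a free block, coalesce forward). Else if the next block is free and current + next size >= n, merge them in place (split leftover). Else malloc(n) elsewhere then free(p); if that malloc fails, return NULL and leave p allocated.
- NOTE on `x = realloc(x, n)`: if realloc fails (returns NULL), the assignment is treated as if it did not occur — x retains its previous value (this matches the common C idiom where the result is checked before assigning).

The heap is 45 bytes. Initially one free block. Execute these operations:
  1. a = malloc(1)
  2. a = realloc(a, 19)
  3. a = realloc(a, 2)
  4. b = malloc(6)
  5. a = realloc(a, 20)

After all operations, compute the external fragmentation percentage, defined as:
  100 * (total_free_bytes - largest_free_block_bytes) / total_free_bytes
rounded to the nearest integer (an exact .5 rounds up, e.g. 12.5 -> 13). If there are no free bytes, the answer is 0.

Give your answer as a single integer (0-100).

Answer: 11

Derivation:
Op 1: a = malloc(1) -> a = 0; heap: [0-0 ALLOC][1-44 FREE]
Op 2: a = realloc(a, 19) -> a = 0; heap: [0-18 ALLOC][19-44 FREE]
Op 3: a = realloc(a, 2) -> a = 0; heap: [0-1 ALLOC][2-44 FREE]
Op 4: b = malloc(6) -> b = 2; heap: [0-1 ALLOC][2-7 ALLOC][8-44 FREE]
Op 5: a = realloc(a, 20) -> a = 8; heap: [0-1 FREE][2-7 ALLOC][8-27 ALLOC][28-44 FREE]
Free blocks: [2 17] total_free=19 largest=17 -> 100*(19-17)/19 = 200/19 ≈ 10.526 -> rounds to 11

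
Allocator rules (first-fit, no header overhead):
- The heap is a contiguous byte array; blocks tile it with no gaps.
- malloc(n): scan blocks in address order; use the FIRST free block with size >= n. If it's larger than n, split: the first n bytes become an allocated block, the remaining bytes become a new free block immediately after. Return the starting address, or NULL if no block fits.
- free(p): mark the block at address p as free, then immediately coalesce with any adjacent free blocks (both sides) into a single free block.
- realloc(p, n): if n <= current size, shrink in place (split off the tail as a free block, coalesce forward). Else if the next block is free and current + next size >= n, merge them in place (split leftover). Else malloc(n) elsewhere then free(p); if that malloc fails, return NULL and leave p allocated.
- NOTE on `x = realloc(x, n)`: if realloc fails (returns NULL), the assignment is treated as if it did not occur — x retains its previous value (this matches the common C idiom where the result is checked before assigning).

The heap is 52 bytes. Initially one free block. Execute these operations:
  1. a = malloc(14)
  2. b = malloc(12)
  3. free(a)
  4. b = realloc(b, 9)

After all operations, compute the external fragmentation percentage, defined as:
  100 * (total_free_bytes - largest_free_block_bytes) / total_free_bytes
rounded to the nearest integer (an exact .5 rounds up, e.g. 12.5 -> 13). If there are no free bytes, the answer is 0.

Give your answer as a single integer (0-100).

Answer: 33

Derivation:
Op 1: a = malloc(14) -> a = 0; heap: [0-13 ALLOC][14-51 FREE]
Op 2: b = malloc(12) -> b = 14; heap: [0-13 ALLOC][14-25 ALLOC][26-51 FREE]
Op 3: free(a) -> (freed a); heap: [0-13 FREE][14-25 ALLOC][26-51 FREE]
Op 4: b = realloc(b, 9) -> b = 14; heap: [0-13 FREE][14-22 ALLOC][23-51 FREE]
Free blocks: [14 29] total_free=43 largest=29 -> 100*(43-29)/43 = 1400/43 ≈ 32.558 -> rounds to 33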